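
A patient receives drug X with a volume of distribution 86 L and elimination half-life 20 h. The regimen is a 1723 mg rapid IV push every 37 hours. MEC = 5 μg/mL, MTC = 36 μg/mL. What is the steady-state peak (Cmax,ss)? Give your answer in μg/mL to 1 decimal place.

27.7 μg/mL

Over one 37-h interval, 37/20 ≈ 1.85 half-lives elapse, leaving f ≈ 0.2774 of each dose.
At steady state, accumulation factor R = 1/(1 − e^(−kτ)) ≈ 1.3839.
Each bolus raises the concentration by D/Vd = 1723/86 ≈ 20.035 μg/mL.
Cmax,ss = C₀/(1 − f) ≈ 20.035/0.7226 ≈ 27.726 μg/mL.
Peak 27.7 μg/mL vs MTC 36 μg/mL: below toxic threshold.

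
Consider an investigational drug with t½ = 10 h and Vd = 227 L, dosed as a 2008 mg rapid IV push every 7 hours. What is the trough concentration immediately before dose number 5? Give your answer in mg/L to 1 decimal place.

12.1 mg/L

f = (1/2)^(τ/t½) = (1/2)^(7/10) ≈ 0.6156.
C₀ = D/Vd = 2008/227 ≈ 8.846 mg/L.
Before the 5th dose, 4 doses have been given. Superposition: Cmin = C₀·(f + f² + … + f^4).
≈ 8.846 × (0.6156 + 0.3790 + 0.2333 + 0.1436) ≈ 8.846 × 1.3715 ≈ 12.132 mg/L.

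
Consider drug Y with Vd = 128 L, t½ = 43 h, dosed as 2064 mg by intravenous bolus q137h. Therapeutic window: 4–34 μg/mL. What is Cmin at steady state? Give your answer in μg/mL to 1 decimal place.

τ/t½ = 137/43 ≈ 3.186, so fraction remaining f = (1/2)^(137/43) ≈ 0.1099.
Accumulation ratio R = 1/(1 − f) ≈ 1/0.8901 ≈ 1.1235.
Each bolus raises the concentration by D/Vd = 2064/128 ≈ 16.125 μg/mL.
Steady-state peak Cmax,ss = C₀·R ≈ 16.125 × 1.1235 ≈ 18.116 μg/mL.
Steady-state trough Cmin,ss = Cmax,ss·f ≈ 18.116 × 0.1099 ≈ 1.991 μg/mL.
Trough 2.0 μg/mL vs MEC 4 μg/mL: subtherapeutic.

2.0 μg/mL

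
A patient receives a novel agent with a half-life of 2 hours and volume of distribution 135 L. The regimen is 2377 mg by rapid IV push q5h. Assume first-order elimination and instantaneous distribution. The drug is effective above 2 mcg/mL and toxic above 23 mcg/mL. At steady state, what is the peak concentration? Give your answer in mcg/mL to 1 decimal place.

τ/t½ = 5/2 ≈ 2.5, so fraction remaining f = (1/2)^(5/2) ≈ 0.1768.
At steady state, accumulation factor R = 1/(1 − e^(−kτ)) ≈ 1.2148.
Single-dose peak C₀ = D/Vd = 2377/135 ≈ 17.607 mcg/mL.
Steady-state peak Cmax,ss = C₀·R ≈ 17.607 × 1.2148 ≈ 21.389 mcg/mL.
Peak 21.4 mcg/mL vs MTC 23 mcg/mL: below toxic threshold.

21.4 mcg/mL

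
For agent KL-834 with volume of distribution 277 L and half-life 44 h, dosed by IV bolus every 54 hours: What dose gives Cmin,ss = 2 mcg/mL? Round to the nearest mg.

τ/t½ = 54/44 ≈ 1.2273, so f = (1/2)^(54/44) ≈ 0.427124.
Cmin,ss = (D/Vd)·f/(1−f), so D = Cmin,ss·Vd·(1−f)/f.
D = 2 × 277 × (1−f)/f ≈ 2 × 277 × 1.34124 ≈ 743.05 mg.

743 mg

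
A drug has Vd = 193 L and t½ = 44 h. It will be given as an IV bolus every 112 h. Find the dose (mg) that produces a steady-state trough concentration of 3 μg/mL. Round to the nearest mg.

2801 mg

τ/t½ = 112/44 ≈ 2.5455, so f = (1/2)^(112/44) ≈ 0.171294.
Cmin,ss = (D/Vd)·f/(1−f), so D = Cmin,ss·Vd·(1−f)/f.
D = 3 × 193 × (1−f)/f ≈ 3 × 193 × 4.83792 ≈ 2801.16 mg.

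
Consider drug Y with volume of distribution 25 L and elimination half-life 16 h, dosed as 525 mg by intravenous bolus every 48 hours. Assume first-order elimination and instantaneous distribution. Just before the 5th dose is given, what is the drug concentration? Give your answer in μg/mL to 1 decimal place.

3.0 μg/mL

f = (1/2)^(τ/t½) = (1/2)^(48/16) ≈ 0.1250.
C₀ = D/Vd = 525/25 ≈ 21.000 μg/mL.
Before the 5th dose, 4 doses have been given. Superposition: Cmin = C₀·(f + f² + … + f^4).
≈ 21.000 × (0.1250 + 0.0156 + 0.0020 + 0.0002) ≈ 21.000 × 0.1428 ≈ 2.999 μg/mL.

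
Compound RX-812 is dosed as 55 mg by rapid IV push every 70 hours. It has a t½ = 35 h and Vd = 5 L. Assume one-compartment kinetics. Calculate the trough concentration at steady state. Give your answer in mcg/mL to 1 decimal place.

The dosing interval is 2 half-lives, so f = 2^(−2) = 0.25.
Accumulation ratio R = 1/(1 − f) = 1/0.75 = 4/3.
Single-dose peak C₀ = D/Vd = 55/5 = 11 mcg/mL.
Steady-state peak Cmax,ss = C₀·R = 11 × 4/3 ≈ 14.667 mcg/mL.
Steady-state trough Cmin,ss = Cmax,ss·f ≈ 14.667 × 0.25 ≈ 3.667 mcg/mL.

3.7 mcg/mL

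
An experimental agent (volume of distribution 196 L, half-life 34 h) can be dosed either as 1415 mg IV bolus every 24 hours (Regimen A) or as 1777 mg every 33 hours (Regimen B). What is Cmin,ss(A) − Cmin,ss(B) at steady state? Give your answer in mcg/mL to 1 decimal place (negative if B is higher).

2.0 mcg/mL

Regimen A: f = (1/2)^(24/34) ≈ 0.6131; Cmin,ss = (1415/196)·f/(1−f) ≈ 11.440 mcg/mL.
Regimen B: f = (1/2)^(33/34) ≈ 0.5103; Cmin,ss = (1777/196)·f/(1−f) ≈ 9.448 mcg/mL.
Difference ≈ 11.440 − 9.448 ≈ 1.992 mcg/mL.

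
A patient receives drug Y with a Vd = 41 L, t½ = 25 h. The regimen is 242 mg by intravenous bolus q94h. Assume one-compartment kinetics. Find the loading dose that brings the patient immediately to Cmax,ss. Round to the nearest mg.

f = (1/2)^(94/25) ≈ 0.073812; accumulation ratio R = 1/(1−f) ≈ 1.07969.
Loading dose to hit Cmax,ss on first dose: D_load = D_maint·R ≈ 242 × 1.07969 ≈ 261.28 mg.

261 mg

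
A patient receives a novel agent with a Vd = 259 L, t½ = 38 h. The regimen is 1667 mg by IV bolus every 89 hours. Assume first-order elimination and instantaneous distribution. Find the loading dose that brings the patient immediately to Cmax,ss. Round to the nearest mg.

2077 mg

f = (1/2)^(89/38) ≈ 0.197222; accumulation ratio R = 1/(1−f) ≈ 1.24567.
Loading dose to hit Cmax,ss on first dose: D_load = D_maint·R ≈ 1667 × 1.24567 ≈ 2076.53 mg.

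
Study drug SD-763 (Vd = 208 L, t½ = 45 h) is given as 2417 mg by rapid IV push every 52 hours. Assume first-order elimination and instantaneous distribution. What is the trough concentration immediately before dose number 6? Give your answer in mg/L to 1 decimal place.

9.3 mg/L

f = (1/2)^(τ/t½) = (1/2)^(52/45) ≈ 0.4489.
C₀ = D/Vd = 2417/208 ≈ 11.620 mg/L.
Before the 6th dose, 5 doses have been given. Superposition: Cmin = C₀·(f + f² + … + f^5).
≈ 11.620 × (0.4489 + 0.2015 + 0.0905 + 0.0406 + 0.0182) ≈ 11.620 × 0.7997 ≈ 9.293 mg/L.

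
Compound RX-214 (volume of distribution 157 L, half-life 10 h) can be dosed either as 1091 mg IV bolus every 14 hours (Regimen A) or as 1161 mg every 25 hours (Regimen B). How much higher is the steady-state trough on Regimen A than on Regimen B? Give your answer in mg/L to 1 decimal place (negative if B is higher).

Regimen A: f = (1/2)^(14/10) ≈ 0.3789; Cmin,ss = (1091/157)·f/(1−f) ≈ 4.239 mg/L.
Regimen B: f = (1/2)^(25/10) ≈ 0.1768; Cmin,ss = (1161/157)·f/(1−f) ≈ 1.588 mg/L.
Difference ≈ 4.239 − 1.588 ≈ 2.651 mg/L.

2.7 mg/L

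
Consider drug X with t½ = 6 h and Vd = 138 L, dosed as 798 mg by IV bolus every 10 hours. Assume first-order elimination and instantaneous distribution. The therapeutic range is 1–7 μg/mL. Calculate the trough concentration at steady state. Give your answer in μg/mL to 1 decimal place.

2.7 μg/mL

k = ln2/t½ = ln2/6 ≈ 0.115525 h⁻¹; fraction remaining f = e^(−kτ) = e^(−0.115525×10) ≈ 0.3150.
Single-dose peak C₀ = D/Vd = 798/138 ≈ 5.783 μg/mL.
Steady-state trough Cmin,ss = C₀·f/(1−f) ≈ 5.783 × 0.3150/0.6850 ≈ 2.659 μg/mL.
Trough 2.7 μg/mL vs MEC 1 μg/mL: adequate.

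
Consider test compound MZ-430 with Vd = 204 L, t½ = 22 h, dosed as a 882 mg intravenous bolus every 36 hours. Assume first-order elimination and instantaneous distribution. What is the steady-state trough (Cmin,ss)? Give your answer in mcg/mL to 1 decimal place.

Over one 36-h interval, 36/22 ≈ 1.6364 half-lives elapse, leaving f ≈ 0.3217 of each dose.
At steady state, accumulation factor R = 1/(1 − e^(−kτ)) ≈ 1.4743.
Single-dose peak C₀ = D/Vd = 882/204 ≈ 4.324 mcg/mL.
Steady-state peak Cmax,ss = C₀·R ≈ 4.324 × 1.4743 ≈ 6.375 mcg/mL.
Steady-state trough Cmin,ss = Cmax,ss·f ≈ 6.375 × 0.3217 ≈ 2.051 mcg/mL.

2.1 mcg/mL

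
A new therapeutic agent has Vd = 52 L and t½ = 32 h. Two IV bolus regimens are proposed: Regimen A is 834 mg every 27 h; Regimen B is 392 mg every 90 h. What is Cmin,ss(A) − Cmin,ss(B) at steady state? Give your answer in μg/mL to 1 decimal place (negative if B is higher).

18.9 μg/mL

Regimen A: f = (1/2)^(27/32) ≈ 0.5572; Cmin,ss = (834/52)·f/(1−f) ≈ 20.182 μg/mL.
Regimen B: f = (1/2)^(90/32) ≈ 0.1423; Cmin,ss = (392/52)·f/(1−f) ≈ 1.251 μg/mL.
Difference ≈ 20.182 − 1.251 ≈ 18.931 μg/mL.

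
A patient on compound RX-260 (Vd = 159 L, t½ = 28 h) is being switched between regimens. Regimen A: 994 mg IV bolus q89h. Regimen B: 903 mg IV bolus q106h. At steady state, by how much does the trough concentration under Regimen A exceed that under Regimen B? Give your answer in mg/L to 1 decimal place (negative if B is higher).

Regimen A: f = (1/2)^(89/28) ≈ 0.1104; Cmin,ss = (994/159)·f/(1−f) ≈ 0.776 mg/L.
Regimen B: f = (1/2)^(106/28) ≈ 0.0725; Cmin,ss = (903/159)·f/(1−f) ≈ 0.444 mg/L.
Difference ≈ 0.776 − 0.444 ≈ 0.332 mg/L.

0.3 mg/L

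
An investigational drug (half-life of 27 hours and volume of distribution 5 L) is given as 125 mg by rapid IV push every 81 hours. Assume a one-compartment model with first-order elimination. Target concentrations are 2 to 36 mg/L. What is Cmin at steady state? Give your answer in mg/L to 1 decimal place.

τ = 81 h = 3 half-lives, so f = (1/2)^3 = 0.125.
Accumulation ratio R = 1/(1 − f) = 1/0.875 = 8/7.
Single-dose peak C₀ = D/Vd = 125/5 = 25 mg/L.
Steady-state peak Cmax,ss = C₀·R = 25 × 8/7 ≈ 28.571 mg/L.
Steady-state trough Cmin,ss = Cmax,ss·f ≈ 28.571 × 0.125 ≈ 3.571 mg/L.
Trough 3.6 mg/L vs MEC 2 mg/L: adequate.

3.6 mg/L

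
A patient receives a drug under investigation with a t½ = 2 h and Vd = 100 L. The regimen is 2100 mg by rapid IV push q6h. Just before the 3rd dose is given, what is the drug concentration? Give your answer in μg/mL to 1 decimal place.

f = (1/2)^(τ/t½) = (1/2)^(6/2) ≈ 0.1250.
C₀ = D/Vd = 2100/100 ≈ 21.000 μg/mL.
Before the 3rd dose, 2 doses have been given. Superposition: Cmin = C₀·(f + f²).
≈ 21.000 × (0.1250 + 0.0156) ≈ 21.000 × 0.1406 ≈ 2.953 μg/mL.

3.0 μg/mL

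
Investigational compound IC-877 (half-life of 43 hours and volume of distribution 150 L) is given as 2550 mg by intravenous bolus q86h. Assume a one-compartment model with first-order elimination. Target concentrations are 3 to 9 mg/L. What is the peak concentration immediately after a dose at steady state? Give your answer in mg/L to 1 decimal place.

The dosing interval is 2 half-lives, so f = 2^(−2) = 0.25.
At steady state, R = 1/(1 − 0.25) = 4/3.
Single-dose peak C₀ = D/Vd = 2550/150 = 17 mg/L.
Steady-state peak Cmax,ss = C₀·R = 17 × 4/3 ≈ 22.667 mg/L.
Peak 22.7 mg/L vs MTC 9 mg/L: exceeds toxic threshold.

22.7 mg/L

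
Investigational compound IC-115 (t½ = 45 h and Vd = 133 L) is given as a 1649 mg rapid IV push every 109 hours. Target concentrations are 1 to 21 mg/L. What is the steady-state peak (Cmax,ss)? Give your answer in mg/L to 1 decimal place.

τ/t½ = 109/45 ≈ 2.4222, so fraction remaining f = (1/2)^(109/45) ≈ 0.1866.
Accumulation ratio R = 1/(1 − f) ≈ 1/0.8134 ≈ 1.2294.
Single-dose peak C₀ = D/Vd = 1649/133 ≈ 12.398 mg/L.
Steady-state peak Cmax,ss = C₀·R ≈ 12.398 × 1.2294 ≈ 15.242 mg/L.
Peak 15.2 mg/L vs MTC 21 mg/L: below toxic threshold.

15.2 mg/L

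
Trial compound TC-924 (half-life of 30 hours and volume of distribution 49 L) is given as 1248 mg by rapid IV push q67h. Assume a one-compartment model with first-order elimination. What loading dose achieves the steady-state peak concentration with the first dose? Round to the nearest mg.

f = (1/2)^(67/30) ≈ 0.212667; accumulation ratio R = 1/(1−f) ≈ 1.27011.
Loading dose to hit Cmax,ss on first dose: D_load = D_maint·R ≈ 1248 × 1.27011 ≈ 1585.10 mg.

1585 mg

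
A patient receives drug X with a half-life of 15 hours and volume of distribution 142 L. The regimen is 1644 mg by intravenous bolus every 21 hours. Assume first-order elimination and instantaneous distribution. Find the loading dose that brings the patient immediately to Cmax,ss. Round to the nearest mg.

2647 mg

f = (1/2)^(21/15) ≈ 0.378929; accumulation ratio R = 1/(1−f) ≈ 1.61012.
Loading dose to hit Cmax,ss on first dose: D_load = D_maint·R ≈ 1644 × 1.61012 ≈ 2647.04 mg.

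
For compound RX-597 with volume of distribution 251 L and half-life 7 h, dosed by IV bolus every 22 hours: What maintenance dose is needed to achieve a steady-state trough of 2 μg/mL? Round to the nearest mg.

τ/t½ = 22/7 ≈ 3.1429, so f = (1/2)^(22/7) ≈ 0.113215.
Cmin,ss = (D/Vd)·f/(1−f), so D = Cmin,ss·Vd·(1−f)/f.
D = 2 × 251 × (1−f)/f ≈ 2 × 251 × 7.83275 ≈ 3932.04 mg.

3932 mg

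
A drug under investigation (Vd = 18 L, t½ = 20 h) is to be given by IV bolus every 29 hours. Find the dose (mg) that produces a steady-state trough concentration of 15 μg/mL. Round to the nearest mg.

468 mg

τ/t½ = 29/20 ≈ 1.45, so f = (1/2)^(29/20) ≈ 0.366021.
Cmin,ss = (D/Vd)·f/(1−f), so D = Cmin,ss·Vd·(1−f)/f.
D = 15 × 18 × (1−f)/f ≈ 15 × 18 × 1.73208 ≈ 467.66 mg.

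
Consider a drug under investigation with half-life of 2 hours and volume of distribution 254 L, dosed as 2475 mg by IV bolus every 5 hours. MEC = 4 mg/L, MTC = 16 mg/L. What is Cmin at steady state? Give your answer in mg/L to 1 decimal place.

2.1 mg/L

τ/t½ = 5/2 ≈ 2.5, so fraction remaining f = (1/2)^(5/2) ≈ 0.1768.
Accumulation ratio R = 1/(1 − f) ≈ 1/0.8232 ≈ 1.2148.
Each bolus raises the concentration by D/Vd = 2475/254 ≈ 9.744 mg/L.
Cmax,ss = C₀/(1 − f) ≈ 9.744/0.8232 ≈ 11.837 mg/L.
Steady-state trough Cmin,ss = Cmax,ss·f ≈ 11.837 × 0.1768 ≈ 2.093 mg/L.
Trough 2.1 mg/L vs MEC 4 mg/L: subtherapeutic.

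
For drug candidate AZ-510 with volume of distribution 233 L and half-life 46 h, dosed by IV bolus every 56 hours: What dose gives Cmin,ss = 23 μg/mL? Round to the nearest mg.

τ/t½ = 56/46 ≈ 1.2174, so f = (1/2)^(56/46) ≈ 0.430060.
Cmin,ss = (D/Vd)·f/(1−f), so D = Cmin,ss·Vd·(1−f)/f.
D = 23 × 233 × (1−f)/f ≈ 23 × 233 × 1.32526 ≈ 7102.07 mg.

7102 mg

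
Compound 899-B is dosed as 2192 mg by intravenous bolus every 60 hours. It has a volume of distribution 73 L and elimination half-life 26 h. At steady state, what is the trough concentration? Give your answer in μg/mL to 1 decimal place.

Over one 60-h interval, 60/26 ≈ 2.3077 half-lives elapse, leaving f ≈ 0.2020 of each dose.
Each bolus raises the concentration by D/Vd = 2192/73 ≈ 30.027 μg/mL.
Steady-state trough Cmin,ss = C₀·f/(1−f) ≈ 30.027 × 0.2020/0.7980 ≈ 7.601 μg/mL.

7.6 μg/mL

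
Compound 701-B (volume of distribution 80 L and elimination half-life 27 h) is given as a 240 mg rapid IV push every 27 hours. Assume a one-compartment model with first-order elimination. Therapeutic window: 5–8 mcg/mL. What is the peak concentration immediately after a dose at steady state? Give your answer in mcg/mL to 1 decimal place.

6.0 mcg/mL

The dosing interval is 1 half-life, so f = 2^(−1) = 0.5.
Accumulation ratio R = 1/(1 − f) = 1/0.5 = 2/1.
Single-dose peak C₀ = D/Vd = 240/80 = 3 mcg/mL.
Steady-state peak Cmax,ss = C₀·R = 3 × 2/1 ≈ 6.000 mcg/mL.
Peak 6.0 mcg/mL vs MTC 8 mcg/mL: below toxic threshold.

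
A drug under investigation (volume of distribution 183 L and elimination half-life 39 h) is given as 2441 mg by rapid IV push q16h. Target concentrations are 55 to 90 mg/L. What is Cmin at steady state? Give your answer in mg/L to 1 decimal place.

τ/t½ = 16/39 ≈ 0.41026, so fraction remaining f = (1/2)^(16/39) ≈ 0.7525.
At steady state, accumulation factor R = 1/(1 − e^(−kτ)) ≈ 4.0404.
Each bolus raises the concentration by D/Vd = 2441/183 ≈ 13.339 mg/L.
Cmax,ss = C₀/(1 − f) ≈ 13.339/0.2475 ≈ 53.895 mg/L.
One interval later, Cmin,ss = Cmax,ss·e^(−kτ) ≈ 53.895 × 0.7525 ≈ 40.556 mg/L.
Trough 40.6 mg/L vs MEC 55 mg/L: subtherapeutic.

40.6 mg/L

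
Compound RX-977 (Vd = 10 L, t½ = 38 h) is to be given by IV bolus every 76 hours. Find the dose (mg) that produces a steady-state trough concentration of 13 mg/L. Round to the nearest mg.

390 mg

τ/t½ = 76/38 ≈ 2, so f = (1/2)^(76/38) ≈ 0.250000.
Cmin,ss = (D/Vd)·f/(1−f), so D = Cmin,ss·Vd·(1−f)/f.
D = 13 × 10 × (1−f)/f ≈ 13 × 10 × 3.00000 ≈ 390.00 mg.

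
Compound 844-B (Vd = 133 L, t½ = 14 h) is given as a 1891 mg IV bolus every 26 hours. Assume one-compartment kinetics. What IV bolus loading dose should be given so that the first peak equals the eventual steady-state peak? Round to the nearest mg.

f = (1/2)^(26/14) ≈ 0.276022; accumulation ratio R = 1/(1−f) ≈ 1.38126.
Loading dose to hit Cmax,ss on first dose: D_load = D_maint·R ≈ 1891 × 1.38126 ≈ 2611.96 mg.

2612 mg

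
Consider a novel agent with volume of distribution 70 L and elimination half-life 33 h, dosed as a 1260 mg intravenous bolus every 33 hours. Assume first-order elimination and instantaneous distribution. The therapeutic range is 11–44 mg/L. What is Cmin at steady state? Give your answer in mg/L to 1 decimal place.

The dosing interval is 1 half-life, so f = 2^(−1) = 0.5.
Accumulation ratio R = 1/(1 − f) = 1/0.5 = 2/1.
Single-dose peak C₀ = D/Vd = 1260/70 = 18 mg/L.
Steady-state peak Cmax,ss = C₀·R = 18 × 2/1 ≈ 36.000 mg/L.
Steady-state trough Cmin,ss = Cmax,ss·f ≈ 36.000 × 0.5 ≈ 18.000 mg/L.
Trough 18.0 mg/L vs MEC 11 mg/L: adequate.

18.0 mg/L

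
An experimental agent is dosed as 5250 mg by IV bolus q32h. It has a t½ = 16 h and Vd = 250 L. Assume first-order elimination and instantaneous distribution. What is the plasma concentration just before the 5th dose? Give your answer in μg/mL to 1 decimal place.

7.0 μg/mL

f = (1/2)^(τ/t½) = (1/2)^(32/16) ≈ 0.2500.
C₀ = D/Vd = 5250/250 ≈ 21.000 μg/mL.
Before the 5th dose, 4 doses have been given. Superposition: Cmin = C₀·(f + f² + … + f^4).
≈ 21.000 × (0.2500 + 0.0625 + 0.0156 + 0.0039) ≈ 21.000 × 0.3320 ≈ 6.972 μg/mL.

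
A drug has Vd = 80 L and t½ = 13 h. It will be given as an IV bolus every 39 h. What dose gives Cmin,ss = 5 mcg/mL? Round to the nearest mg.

τ/t½ = 39/13 ≈ 3, so f = (1/2)^(39/13) ≈ 0.125000.
Cmin,ss = (D/Vd)·f/(1−f), so D = Cmin,ss·Vd·(1−f)/f.
D = 5 × 80 × (1−f)/f ≈ 5 × 80 × 7.00000 ≈ 2800.00 mg.

2800 mg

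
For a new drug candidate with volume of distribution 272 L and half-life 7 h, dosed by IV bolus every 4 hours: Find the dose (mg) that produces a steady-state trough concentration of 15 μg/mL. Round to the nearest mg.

1983 mg

τ/t½ = 4/7 ≈ 0.57143, so f = (1/2)^(4/7) ≈ 0.672950.
Cmin,ss = (D/Vd)·f/(1−f), so D = Cmin,ss·Vd·(1−f)/f.
D = 15 × 272 × (1−f)/f ≈ 15 × 272 × 0.48599 ≈ 1982.84 mg.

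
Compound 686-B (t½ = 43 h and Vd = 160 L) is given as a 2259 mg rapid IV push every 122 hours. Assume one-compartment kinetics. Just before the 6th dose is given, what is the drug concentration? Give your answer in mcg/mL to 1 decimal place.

2.3 mcg/mL

f = (1/2)^(τ/t½) = (1/2)^(122/43) ≈ 0.1399.
C₀ = D/Vd = 2259/160 ≈ 14.119 mcg/mL.
Before the 6th dose, 5 doses have been given. Superposition: Cmin = C₀·(f + f² + … + f^5).
≈ 14.119 × (0.1399 + 0.0196 + 0.0027 + 0.0004 + 0.0001) ≈ 14.119 × 0.1627 ≈ 2.297 mcg/mL.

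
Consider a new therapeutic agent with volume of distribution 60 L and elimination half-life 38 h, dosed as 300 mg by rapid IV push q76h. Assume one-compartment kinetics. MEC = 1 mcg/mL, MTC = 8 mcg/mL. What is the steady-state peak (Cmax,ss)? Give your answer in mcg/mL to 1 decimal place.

τ = 76 h = 2 half-lives, so f = (1/2)^2 = 0.25.
At steady state, R = 1/(1 − 0.25) = 4/3.
Single-dose peak C₀ = D/Vd = 300/60 = 5 mcg/mL.
Steady-state peak Cmax,ss = C₀·R = 5 × 4/3 ≈ 6.667 mcg/mL.
Peak 6.7 mcg/mL vs MTC 8 mcg/mL: below toxic threshold.

6.7 mcg/mL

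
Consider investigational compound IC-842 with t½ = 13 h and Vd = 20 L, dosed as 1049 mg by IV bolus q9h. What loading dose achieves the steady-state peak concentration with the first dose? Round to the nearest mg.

2752 mg

f = (1/2)^(9/13) ≈ 0.618863; accumulation ratio R = 1/(1−f) ≈ 2.62373.
Loading dose to hit Cmax,ss on first dose: D_load = D_maint·R ≈ 1049 × 2.62373 ≈ 2752.29 mg.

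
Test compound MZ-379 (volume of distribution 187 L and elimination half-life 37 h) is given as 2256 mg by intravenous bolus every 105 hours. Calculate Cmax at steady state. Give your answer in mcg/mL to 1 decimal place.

k = ln2/t½ = ln2/37 ≈ 0.018734 h⁻¹; fraction remaining f = e^(−kτ) = e^(−0.018734×105) ≈ 0.1399.
Accumulation ratio R = 1/(1 − f) ≈ 1/0.8601 ≈ 1.1627.
Single-dose peak C₀ = D/Vd = 2256/187 ≈ 12.064 mcg/mL.
Steady-state peak Cmax,ss = C₀·R ≈ 12.064 × 1.1627 ≈ 14.027 mcg/mL.

14.0 mcg/mL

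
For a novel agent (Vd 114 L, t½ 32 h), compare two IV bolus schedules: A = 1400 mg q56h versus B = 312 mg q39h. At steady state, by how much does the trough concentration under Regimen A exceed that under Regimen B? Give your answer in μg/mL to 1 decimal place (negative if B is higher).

3.1 μg/mL

Regimen A: f = (1/2)^(56/32) ≈ 0.2973; Cmin,ss = (1400/114)·f/(1−f) ≈ 5.196 μg/mL.
Regimen B: f = (1/2)^(39/32) ≈ 0.4297; Cmin,ss = (312/114)·f/(1−f) ≈ 2.062 μg/mL.
Difference ≈ 5.196 − 2.062 ≈ 3.134 μg/mL.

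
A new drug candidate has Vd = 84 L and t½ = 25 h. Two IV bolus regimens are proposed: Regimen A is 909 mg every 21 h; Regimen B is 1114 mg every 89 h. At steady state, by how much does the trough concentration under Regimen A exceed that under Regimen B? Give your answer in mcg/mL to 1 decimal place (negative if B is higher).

Regimen A: f = (1/2)^(21/25) ≈ 0.5586; Cmin,ss = (909/84)·f/(1−f) ≈ 13.695 mcg/mL.
Regimen B: f = (1/2)^(89/25) ≈ 0.0848; Cmin,ss = (1114/84)·f/(1−f) ≈ 1.229 mcg/mL.
Difference ≈ 13.695 − 1.229 ≈ 12.466 mcg/mL.

12.5 mcg/mL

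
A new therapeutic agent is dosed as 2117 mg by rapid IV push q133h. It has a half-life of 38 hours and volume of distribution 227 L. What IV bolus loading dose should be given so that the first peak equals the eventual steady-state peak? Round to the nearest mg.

f = (1/2)^(133/38) ≈ 0.088388; accumulation ratio R = 1/(1−f) ≈ 1.09696.
Loading dose to hit Cmax,ss on first dose: D_load = D_maint·R ≈ 2117 × 1.09696 ≈ 2322.26 mg.

2322 mg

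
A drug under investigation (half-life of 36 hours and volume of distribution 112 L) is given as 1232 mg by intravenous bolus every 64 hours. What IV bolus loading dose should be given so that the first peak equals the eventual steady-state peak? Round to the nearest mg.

f = (1/2)^(64/36) ≈ 0.291632; accumulation ratio R = 1/(1−f) ≈ 1.41170.
Loading dose to hit Cmax,ss on first dose: D_load = D_maint·R ≈ 1232 × 1.41170 ≈ 1739.21 mg.

1739 mg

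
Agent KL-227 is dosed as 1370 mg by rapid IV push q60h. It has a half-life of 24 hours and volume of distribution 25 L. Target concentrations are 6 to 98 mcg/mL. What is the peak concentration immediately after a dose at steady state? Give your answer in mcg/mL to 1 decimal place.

τ/t½ = 60/24 ≈ 2.5, so fraction remaining f = (1/2)^(60/24) ≈ 0.1768.
At steady state, accumulation factor R = 1/(1 − e^(−kτ)) ≈ 1.2148.
Each bolus raises the concentration by D/Vd = 1370/25 ≈ 54.800 mcg/mL.
Steady-state peak Cmax,ss = C₀·R ≈ 54.800 × 1.2148 ≈ 66.571 mcg/mL.
Peak 66.6 mcg/mL vs MTC 98 mcg/mL: below toxic threshold.

66.6 mcg/mL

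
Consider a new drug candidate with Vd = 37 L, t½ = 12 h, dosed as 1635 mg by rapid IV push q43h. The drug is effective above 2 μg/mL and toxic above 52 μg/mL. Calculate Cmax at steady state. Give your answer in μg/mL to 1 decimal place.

k = ln2/t½ = ln2/12 ≈ 0.057762 h⁻¹; fraction remaining f = e^(−kτ) = e^(−0.057762×43) ≈ 0.0834.
At steady state, accumulation factor R = 1/(1 − e^(−kτ)) ≈ 1.0910.
Each bolus raises the concentration by D/Vd = 1635/37 ≈ 44.189 μg/mL.
Steady-state peak Cmax,ss = C₀·R ≈ 44.189 × 1.0910 ≈ 48.210 μg/mL.
Peak 48.2 μg/mL vs MTC 52 μg/mL: below toxic threshold.

48.2 μg/mL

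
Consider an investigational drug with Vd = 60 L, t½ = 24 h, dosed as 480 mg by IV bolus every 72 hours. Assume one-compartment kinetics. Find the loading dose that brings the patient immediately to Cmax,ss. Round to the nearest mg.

549 mg

f = (1/2)^(72/24) ≈ 0.125000; accumulation ratio R = 1/(1−f) ≈ 1.14286.
Loading dose to hit Cmax,ss on first dose: D_load = D_maint·R ≈ 480 × 1.14286 ≈ 548.57 mg.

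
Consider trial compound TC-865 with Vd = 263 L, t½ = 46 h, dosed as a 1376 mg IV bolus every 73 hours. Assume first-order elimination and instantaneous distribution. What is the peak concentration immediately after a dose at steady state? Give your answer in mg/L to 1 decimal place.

7.8 mg/L

τ/t½ = 73/46 ≈ 1.587, so fraction remaining f = (1/2)^(73/46) ≈ 0.3329.
At steady state, accumulation factor R = 1/(1 − e^(−kτ)) ≈ 1.4990.
Single-dose peak C₀ = D/Vd = 1376/263 ≈ 5.232 mg/L.
Steady-state peak Cmax,ss = C₀·R ≈ 5.232 × 1.4990 ≈ 7.843 mg/L.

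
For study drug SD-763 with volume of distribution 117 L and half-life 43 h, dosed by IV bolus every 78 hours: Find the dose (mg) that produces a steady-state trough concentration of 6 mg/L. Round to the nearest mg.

τ/t½ = 78/43 ≈ 1.814, so f = (1/2)^(78/43) ≈ 0.284410.
Cmin,ss = (D/Vd)·f/(1−f), so D = Cmin,ss·Vd·(1−f)/f.
D = 6 × 117 × (1−f)/f ≈ 6 × 117 × 2.51605 ≈ 1766.27 mg.

1766 mg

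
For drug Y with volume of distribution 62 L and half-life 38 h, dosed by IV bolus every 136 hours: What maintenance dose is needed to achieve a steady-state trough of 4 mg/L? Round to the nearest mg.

2716 mg

τ/t½ = 136/38 ≈ 3.5789, so f = (1/2)^(136/38) ≈ 0.083682.
Cmin,ss = (D/Vd)·f/(1−f), so D = Cmin,ss·Vd·(1−f)/f.
D = 4 × 62 × (1−f)/f ≈ 4 × 62 × 10.95000 ≈ 2715.60 mg.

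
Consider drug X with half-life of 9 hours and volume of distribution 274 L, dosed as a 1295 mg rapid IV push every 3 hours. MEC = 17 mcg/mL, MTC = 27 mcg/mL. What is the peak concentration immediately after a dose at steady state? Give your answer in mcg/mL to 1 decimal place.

Over one 3-h interval, 3/9 ≈ 0.33333 half-lives elapse, leaving f ≈ 0.7937 of each dose.
At steady state, accumulation factor R = 1/(1 − e^(−kτ)) ≈ 4.8473.
Single-dose peak C₀ = D/Vd = 1295/274 ≈ 4.726 mcg/mL.
Steady-state peak Cmax,ss = C₀·R ≈ 4.726 × 4.8473 ≈ 22.908 mcg/mL.
Peak 22.9 mcg/mL vs MTC 27 mcg/mL: below toxic threshold.

22.9 mcg/mL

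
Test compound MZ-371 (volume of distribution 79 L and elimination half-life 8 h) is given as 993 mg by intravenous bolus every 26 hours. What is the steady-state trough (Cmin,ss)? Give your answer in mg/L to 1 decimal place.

1.5 mg/L

τ/t½ = 26/8 ≈ 3.25, so fraction remaining f = (1/2)^(26/8) ≈ 0.1051.
Single-dose peak C₀ = D/Vd = 993/79 ≈ 12.570 mg/L.
Steady-state trough Cmin,ss = C₀·f/(1−f) ≈ 12.570 × 0.1051/0.8949 ≈ 1.476 mg/L.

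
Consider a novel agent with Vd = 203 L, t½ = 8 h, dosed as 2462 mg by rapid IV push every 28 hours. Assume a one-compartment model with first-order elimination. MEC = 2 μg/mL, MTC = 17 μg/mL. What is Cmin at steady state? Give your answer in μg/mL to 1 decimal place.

Over one 28-h interval, 28/8 ≈ 3.5 half-lives elapse, leaving f ≈ 0.0884 of each dose.
Single-dose peak C₀ = D/Vd = 2462/203 ≈ 12.128 μg/mL.
Steady-state trough Cmin,ss = C₀·f/(1−f) ≈ 12.128 × 0.0884/0.9116 ≈ 1.176 μg/mL.
Trough 1.2 μg/mL vs MEC 2 μg/mL: subtherapeutic.

1.2 μg/mL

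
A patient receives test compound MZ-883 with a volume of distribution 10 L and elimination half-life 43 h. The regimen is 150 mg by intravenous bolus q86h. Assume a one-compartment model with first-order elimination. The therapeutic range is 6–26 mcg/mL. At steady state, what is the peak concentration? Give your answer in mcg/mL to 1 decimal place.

The dosing interval is 2 half-lives, so f = 2^(−2) = 0.25.
Accumulation ratio R = 1/(1 − f) = 1/0.75 = 4/3.
Single-dose peak C₀ = D/Vd = 150/10 = 15 mcg/mL.
Steady-state peak Cmax,ss = C₀·R = 15 × 4/3 ≈ 20.000 mcg/mL.
Peak 20.0 mcg/mL vs MTC 26 mcg/mL: below toxic threshold.

20.0 mcg/mL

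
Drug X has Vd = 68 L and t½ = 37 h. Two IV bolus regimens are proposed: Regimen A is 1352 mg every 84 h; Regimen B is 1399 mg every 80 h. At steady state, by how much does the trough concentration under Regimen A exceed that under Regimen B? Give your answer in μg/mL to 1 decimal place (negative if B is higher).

Regimen A: f = (1/2)^(84/37) ≈ 0.2073; Cmin,ss = (1352/68)·f/(1−f) ≈ 5.199 μg/mL.
Regimen B: f = (1/2)^(80/37) ≈ 0.2234; Cmin,ss = (1399/68)·f/(1−f) ≈ 5.918 μg/mL.
Difference ≈ 5.199 − 5.918 ≈ -0.719 μg/mL.

-0.7 μg/mL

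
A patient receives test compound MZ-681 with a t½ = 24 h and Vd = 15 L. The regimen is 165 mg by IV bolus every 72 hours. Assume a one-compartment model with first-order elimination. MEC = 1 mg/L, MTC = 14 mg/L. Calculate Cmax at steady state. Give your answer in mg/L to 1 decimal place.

12.6 mg/L

τ = 72 h = 3 half-lives, so f = (1/2)^3 = 0.125.
Accumulation ratio R = 1/(1 − f) = 1/0.875 = 8/7.
Single-dose peak C₀ = D/Vd = 165/15 = 11 mg/L.
Steady-state peak Cmax,ss = C₀·R = 11 × 8/7 ≈ 12.571 mg/L.
Peak 12.6 mg/L vs MTC 14 mg/L: below toxic threshold.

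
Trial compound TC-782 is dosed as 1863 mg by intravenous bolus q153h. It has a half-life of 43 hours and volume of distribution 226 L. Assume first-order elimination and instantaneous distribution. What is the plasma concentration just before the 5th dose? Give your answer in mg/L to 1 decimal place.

0.8 mg/L

f = (1/2)^(τ/t½) = (1/2)^(153/43) ≈ 0.0849.
C₀ = D/Vd = 1863/226 ≈ 8.243 mg/L.
Before the 5th dose, 4 doses have been given. Superposition: Cmin = C₀·(f + f² + … + f^4).
≈ 8.243 × (0.0849 + 0.0072 + 0.0006 + 0.0001) ≈ 8.243 × 0.0928 ≈ 0.765 mg/L.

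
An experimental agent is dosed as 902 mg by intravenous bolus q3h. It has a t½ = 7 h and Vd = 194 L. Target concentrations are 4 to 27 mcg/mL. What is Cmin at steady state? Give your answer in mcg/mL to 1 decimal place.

τ/t½ = 3/7 ≈ 0.42857, so fraction remaining f = (1/2)^(3/7) ≈ 0.7430.
Accumulation ratio R = 1/(1 − f) ≈ 1/0.2570 ≈ 3.8911.
Single-dose peak C₀ = D/Vd = 902/194 ≈ 4.649 mcg/mL.
Steady-state peak Cmax,ss = C₀·R ≈ 4.649 × 3.8911 ≈ 18.090 mcg/mL.
One interval later, Cmin,ss = Cmax,ss·e^(−kτ) ≈ 18.090 × 0.7430 ≈ 13.441 mcg/mL.
Trough 13.4 mcg/mL vs MEC 4 mcg/mL: adequate.

13.4 mcg/mL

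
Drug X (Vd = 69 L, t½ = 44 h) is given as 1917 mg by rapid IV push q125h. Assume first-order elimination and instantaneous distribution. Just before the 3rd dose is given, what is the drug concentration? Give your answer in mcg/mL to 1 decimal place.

4.4 mcg/mL

f = (1/2)^(τ/t½) = (1/2)^(125/44) ≈ 0.1396.
C₀ = D/Vd = 1917/69 ≈ 27.783 mcg/mL.
Before the 3rd dose, 2 doses have been given. Superposition: Cmin = C₀·(f + f²).
≈ 27.783 × (0.1396 + 0.0195) ≈ 27.783 × 0.1591 ≈ 4.420 mcg/mL.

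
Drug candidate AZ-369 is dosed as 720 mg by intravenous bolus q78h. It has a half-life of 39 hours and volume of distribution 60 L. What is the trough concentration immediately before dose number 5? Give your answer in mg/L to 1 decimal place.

4.0 mg/L

f = (1/2)^(τ/t½) = (1/2)^(78/39) ≈ 0.2500.
C₀ = D/Vd = 720/60 ≈ 12.000 mg/L.
Before the 5th dose, 4 doses have been given. Superposition: Cmin = C₀·(f + f² + … + f^4).
≈ 12.000 × (0.2500 + 0.0625 + 0.0156 + 0.0039) ≈ 12.000 × 0.3320 ≈ 3.984 mg/L.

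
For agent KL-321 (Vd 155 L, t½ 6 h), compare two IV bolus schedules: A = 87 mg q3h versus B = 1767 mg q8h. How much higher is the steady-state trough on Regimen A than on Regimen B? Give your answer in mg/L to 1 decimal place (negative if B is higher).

Regimen A: f = (1/2)^(3/6) ≈ 0.7071; Cmin,ss = (87/155)·f/(1−f) ≈ 1.355 mg/L.
Regimen B: f = (1/2)^(8/6) ≈ 0.3969; Cmin,ss = (1767/155)·f/(1−f) ≈ 7.502 mg/L.
Difference ≈ 1.355 − 7.502 ≈ -6.147 mg/L.

-6.1 mg/L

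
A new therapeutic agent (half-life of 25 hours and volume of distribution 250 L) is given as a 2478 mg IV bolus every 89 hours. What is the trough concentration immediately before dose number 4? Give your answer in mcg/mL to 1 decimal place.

0.9 mcg/mL

f = (1/2)^(τ/t½) = (1/2)^(89/25) ≈ 0.0848.
C₀ = D/Vd = 2478/250 ≈ 9.912 mcg/mL.
Before the 4th dose, 3 doses have been given. Superposition: Cmin = C₀·(f + f² + … + f^3).
≈ 9.912 × (0.0848 + 0.0072 + 0.0006) ≈ 9.912 × 0.0926 ≈ 0.918 mcg/mL.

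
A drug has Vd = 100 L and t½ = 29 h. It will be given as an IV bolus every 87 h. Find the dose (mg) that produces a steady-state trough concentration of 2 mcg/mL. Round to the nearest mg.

τ/t½ = 87/29 ≈ 3, so f = (1/2)^(87/29) ≈ 0.125000.
Cmin,ss = (D/Vd)·f/(1−f), so D = Cmin,ss·Vd·(1−f)/f.
D = 2 × 100 × (1−f)/f ≈ 2 × 100 × 7.00000 ≈ 1400.00 mg.

1400 mg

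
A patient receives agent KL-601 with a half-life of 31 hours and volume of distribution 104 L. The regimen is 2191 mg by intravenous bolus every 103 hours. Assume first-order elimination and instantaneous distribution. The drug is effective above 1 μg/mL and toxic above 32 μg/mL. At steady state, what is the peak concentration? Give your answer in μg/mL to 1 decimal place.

k = ln2/t½ = ln2/31 ≈ 0.022360 h⁻¹; fraction remaining f = e^(−kτ) = e^(−0.022360×103) ≈ 0.1000.
At steady state, accumulation factor R = 1/(1 − e^(−kτ)) ≈ 1.1111.
Each bolus raises the concentration by D/Vd = 2191/104 ≈ 21.067 μg/mL.
Steady-state peak Cmax,ss = C₀·R ≈ 21.067 × 1.1111 ≈ 23.408 μg/mL.
Peak 23.4 μg/mL vs MTC 32 μg/mL: below toxic threshold.

23.4 μg/mL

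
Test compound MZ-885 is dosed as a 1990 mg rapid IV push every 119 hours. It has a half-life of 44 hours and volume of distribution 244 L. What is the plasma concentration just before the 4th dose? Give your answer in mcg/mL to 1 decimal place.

1.5 mcg/mL

f = (1/2)^(τ/t½) = (1/2)^(119/44) ≈ 0.1534.
C₀ = D/Vd = 1990/244 ≈ 8.156 mcg/mL.
Before the 4th dose, 3 doses have been given. Superposition: Cmin = C₀·(f + f² + … + f^3).
≈ 8.156 × (0.1534 + 0.0235 + 0.0036) ≈ 8.156 × 0.1805 ≈ 1.472 mcg/mL.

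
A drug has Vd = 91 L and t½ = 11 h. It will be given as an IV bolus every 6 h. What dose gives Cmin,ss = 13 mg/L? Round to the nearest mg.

544 mg

τ/t½ = 6/11 ≈ 0.54545, so f = (1/2)^(6/11) ≈ 0.685175.
Cmin,ss = (D/Vd)·f/(1−f), so D = Cmin,ss·Vd·(1−f)/f.
D = 13 × 91 × (1−f)/f ≈ 13 × 91 × 0.45948 ≈ 543.56 mg.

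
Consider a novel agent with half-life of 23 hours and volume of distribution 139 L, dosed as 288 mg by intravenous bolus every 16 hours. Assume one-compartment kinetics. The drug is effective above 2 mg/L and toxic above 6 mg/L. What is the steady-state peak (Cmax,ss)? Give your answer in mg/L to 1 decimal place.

Over one 16-h interval, 16/23 ≈ 0.69565 half-lives elapse, leaving f ≈ 0.6174 of each dose.
Accumulation ratio R = 1/(1 − f) ≈ 1/0.3826 ≈ 2.6137.
Single-dose peak C₀ = D/Vd = 288/139 ≈ 2.072 mg/L.
Cmax,ss = C₀/(1 − f) ≈ 2.072/0.3826 ≈ 5.416 mg/L.
Peak 5.4 mg/L vs MTC 6 mg/L: below toxic threshold.

5.4 mg/L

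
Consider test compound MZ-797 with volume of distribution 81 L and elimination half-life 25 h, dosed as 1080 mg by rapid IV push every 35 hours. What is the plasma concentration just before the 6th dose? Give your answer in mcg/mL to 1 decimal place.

f = (1/2)^(τ/t½) = (1/2)^(35/25) ≈ 0.3789.
C₀ = D/Vd = 1080/81 ≈ 13.333 mcg/mL.
Before the 6th dose, 5 doses have been given. Superposition: Cmin = C₀·(f + f² + … + f^5).
≈ 13.333 × (0.3789 + 0.1436 + 0.0544 + 0.0206 + 0.0078) ≈ 13.333 × 0.6053 ≈ 8.070 mcg/mL.

8.1 mcg/mL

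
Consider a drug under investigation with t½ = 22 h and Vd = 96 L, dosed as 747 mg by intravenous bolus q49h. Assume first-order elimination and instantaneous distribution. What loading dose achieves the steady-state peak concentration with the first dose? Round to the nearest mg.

f = (1/2)^(49/22) ≈ 0.213562; accumulation ratio R = 1/(1−f) ≈ 1.27156.
Loading dose to hit Cmax,ss on first dose: D_load = D_maint·R ≈ 747 × 1.27156 ≈ 949.86 mg.

950 mg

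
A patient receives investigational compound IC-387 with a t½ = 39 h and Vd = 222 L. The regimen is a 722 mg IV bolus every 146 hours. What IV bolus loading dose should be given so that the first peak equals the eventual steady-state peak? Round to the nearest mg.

780 mg

f = (1/2)^(146/39) ≈ 0.074656; accumulation ratio R = 1/(1−f) ≈ 1.08068.
Loading dose to hit Cmax,ss on first dose: D_load = D_maint·R ≈ 722 × 1.08068 ≈ 780.25 mg.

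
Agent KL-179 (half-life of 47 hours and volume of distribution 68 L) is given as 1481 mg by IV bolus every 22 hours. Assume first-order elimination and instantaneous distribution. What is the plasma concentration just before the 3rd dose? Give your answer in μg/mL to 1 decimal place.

27.1 μg/mL

f = (1/2)^(τ/t½) = (1/2)^(22/47) ≈ 0.7229.
C₀ = D/Vd = 1481/68 ≈ 21.779 μg/mL.
Before the 3rd dose, 2 doses have been given. Superposition: Cmin = C₀·(f + f²).
≈ 21.779 × (0.7229 + 0.5226) ≈ 21.779 × 1.2455 ≈ 27.126 μg/mL.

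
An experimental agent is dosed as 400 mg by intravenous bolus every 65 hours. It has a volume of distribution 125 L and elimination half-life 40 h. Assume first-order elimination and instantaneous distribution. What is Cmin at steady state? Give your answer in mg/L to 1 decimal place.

k = ln2/t½ = ln2/40 ≈ 0.017329 h⁻¹; fraction remaining f = e^(−kτ) = e^(−0.017329×65) ≈ 0.3242.
At steady state, accumulation factor R = 1/(1 − e^(−kτ)) ≈ 1.4797.
Each bolus raises the concentration by D/Vd = 400/125 ≈ 3.200 mg/L.
Steady-state peak Cmax,ss = C₀·R ≈ 3.200 × 1.4797 ≈ 4.735 mg/L.
Steady-state trough Cmin,ss = Cmax,ss·f ≈ 4.735 × 0.3242 ≈ 1.535 mg/L.

1.5 mg/L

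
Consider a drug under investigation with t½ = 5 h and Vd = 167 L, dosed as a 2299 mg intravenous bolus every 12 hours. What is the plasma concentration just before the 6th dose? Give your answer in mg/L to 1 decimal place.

f = (1/2)^(τ/t½) = (1/2)^(12/5) ≈ 0.1895.
C₀ = D/Vd = 2299/167 ≈ 13.766 mg/L.
Before the 6th dose, 5 doses have been given. Superposition: Cmin = C₀·(f + f² + … + f^5).
≈ 13.766 × (0.1895 + 0.0359 + 0.0068 + 0.0013 + 0.0002) ≈ 13.766 × 0.2337 ≈ 3.217 mg/L.

3.2 mg/L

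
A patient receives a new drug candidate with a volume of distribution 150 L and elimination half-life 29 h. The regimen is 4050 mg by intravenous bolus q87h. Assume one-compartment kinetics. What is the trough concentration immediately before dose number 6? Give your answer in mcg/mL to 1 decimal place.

3.9 mcg/mL

f = (1/2)^(τ/t½) = (1/2)^(87/29) ≈ 0.1250.
C₀ = D/Vd = 4050/150 ≈ 27.000 mcg/mL.
Before the 6th dose, 5 doses have been given. Superposition: Cmin = C₀·(f + f² + … + f^5).
≈ 27.000 × (0.1250 + 0.0156 + 0.0020 + 0.0002 + 0.0000) ≈ 27.000 × 0.1428 ≈ 3.856 mcg/mL.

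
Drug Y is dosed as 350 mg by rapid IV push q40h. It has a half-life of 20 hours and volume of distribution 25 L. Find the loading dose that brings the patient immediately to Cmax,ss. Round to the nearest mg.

f = (1/2)^(40/20) ≈ 0.250000; accumulation ratio R = 1/(1−f) ≈ 1.33333.
Loading dose to hit Cmax,ss on first dose: D_load = D_maint·R ≈ 350 × 1.33333 ≈ 466.67 mg.

467 mg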